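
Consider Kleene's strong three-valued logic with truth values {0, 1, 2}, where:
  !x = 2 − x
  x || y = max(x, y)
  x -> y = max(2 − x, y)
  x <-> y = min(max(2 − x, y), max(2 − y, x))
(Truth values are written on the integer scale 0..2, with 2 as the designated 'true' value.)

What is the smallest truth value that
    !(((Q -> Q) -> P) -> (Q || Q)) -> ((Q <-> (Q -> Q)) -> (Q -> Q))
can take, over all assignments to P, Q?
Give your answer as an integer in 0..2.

1

Take P = 0, Q = 1:
Q -> Q = 1 -> 1 = 1
(Q -> Q) -> P = 1 -> 0 = 1
Q || Q = 1 || 1 = 1
((Q -> Q) -> P) -> (Q || Q) = 1 -> 1 = 1
!(((Q -> Q) -> P) -> (Q || Q)) = !1 = 1
Q -> Q = 1 -> 1 = 1
Q <-> (Q -> Q) = 1 <-> 1 = 1
Q -> Q = 1 -> 1 = 1
(Q <-> (Q -> Q)) -> (Q -> Q) = 1 -> 1 = 1
!(((Q -> Q) -> P) -> (Q || Q)) -> ((Q <-> (Q -> Q)) -> (Q -> Q)) = 1 -> 1 = 1
No assignment yields a value below 1, so this is the minimum.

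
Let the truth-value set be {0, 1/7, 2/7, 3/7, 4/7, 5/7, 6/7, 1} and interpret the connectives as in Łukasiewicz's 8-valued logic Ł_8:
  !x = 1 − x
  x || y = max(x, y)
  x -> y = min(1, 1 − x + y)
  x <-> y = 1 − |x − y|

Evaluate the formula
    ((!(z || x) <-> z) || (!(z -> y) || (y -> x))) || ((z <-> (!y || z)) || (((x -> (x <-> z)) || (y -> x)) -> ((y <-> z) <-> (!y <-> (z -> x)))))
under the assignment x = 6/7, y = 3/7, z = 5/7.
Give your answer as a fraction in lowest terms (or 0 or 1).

1

z || x = 5/7 || 6/7 = 6/7
!(z || x) = !6/7 = 1/7
!(z || x) <-> z = 1/7 <-> 5/7 = 3/7
z -> y = 5/7 -> 3/7 = 5/7
!(z -> y) = !5/7 = 2/7
y -> x = 3/7 -> 6/7 = 1
!(z -> y) || (y -> x) = 2/7 || 1 = 1
(!(z || x) <-> z) || (!(z -> y) || (y -> x)) = 3/7 || 1 = 1
!y = !3/7 = 4/7
!y || z = 4/7 || 5/7 = 5/7
z <-> (!y || z) = 5/7 <-> 5/7 = 1
x <-> z = 6/7 <-> 5/7 = 6/7
x -> (x <-> z) = 6/7 -> 6/7 = 1
y -> x = 3/7 -> 6/7 = 1
(x -> (x <-> z)) || (y -> x) = 1 || 1 = 1
y <-> z = 3/7 <-> 5/7 = 5/7
!y = !3/7 = 4/7
z -> x = 5/7 -> 6/7 = 1
!y <-> (z -> x) = 4/7 <-> 1 = 4/7
(y <-> z) <-> (!y <-> (z -> x)) = 5/7 <-> 4/7 = 6/7
((x -> (x <-> z)) || (y -> x)) -> ((y <-> z) <-> (!y <-> (z -> x))) = 1 -> 6/7 = 6/7
(z <-> (!y || z)) || (((x -> (x <-> z)) || (y -> x)) -> ((y <-> z) <-> (!y <-> (z -> x)))) = 1 || 6/7 = 1
((!(z || x) <-> z) || (!(z -> y) || (y -> x))) || ((z <-> (!y || z)) || (((x -> (x <-> z)) || (y -> x)) -> ((y <-> z) <-> (!y <-> (z -> x))))) = 1 || 1 = 1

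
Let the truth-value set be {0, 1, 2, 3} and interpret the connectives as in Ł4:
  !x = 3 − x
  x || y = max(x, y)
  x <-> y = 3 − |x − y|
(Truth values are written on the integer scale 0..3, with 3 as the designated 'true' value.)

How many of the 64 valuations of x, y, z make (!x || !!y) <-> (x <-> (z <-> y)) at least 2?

44

value 3: 18 assignments (counts)
value 2: 26 assignments (counts)
value 1: 14 assignments
value 0: 6 assignments
So 44 of the 64 assignments meet the threshold.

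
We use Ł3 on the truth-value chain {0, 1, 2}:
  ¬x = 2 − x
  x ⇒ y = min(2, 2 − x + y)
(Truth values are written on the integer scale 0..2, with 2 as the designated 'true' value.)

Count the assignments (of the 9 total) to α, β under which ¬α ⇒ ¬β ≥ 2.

6

α = 0, β = 0 ↦ 2  ≥
α = 0, β = 1 ↦ 1  <
α = 0, β = 2 ↦ 0  <
α = 1, β = 0 ↦ 2  ≥
α = 1, β = 1 ↦ 2  ≥
α = 1, β = 2 ↦ 1  <
α = 2, β = 0 ↦ 2  ≥
α = 2, β = 1 ↦ 2  ≥
α = 2, β = 2 ↦ 2  ≥
So 6 of the 9 assignments meet the threshold.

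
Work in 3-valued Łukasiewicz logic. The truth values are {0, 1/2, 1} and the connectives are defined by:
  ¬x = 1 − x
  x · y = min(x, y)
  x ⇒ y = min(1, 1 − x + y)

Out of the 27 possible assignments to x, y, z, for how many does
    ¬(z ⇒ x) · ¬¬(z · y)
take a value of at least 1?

1

value 1: 1 assignment (counts)
value 1/2: 5 assignments
value 0: 21 assignments
So 1 of the 27 assignments meets the threshold.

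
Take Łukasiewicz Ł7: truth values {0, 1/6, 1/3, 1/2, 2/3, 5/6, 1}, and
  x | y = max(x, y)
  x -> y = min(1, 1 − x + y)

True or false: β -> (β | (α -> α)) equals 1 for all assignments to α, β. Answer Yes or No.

At α = 0, β = 2/3, for instance:
α -> α = 0 -> 0 = 1
β | (α -> α) = 2/3 | 1 = 1
β -> (β | (α -> α)) = 2/3 -> 1 = 1
and checking the remaining 48 assignments likewise gives ≥ 1 in every case.

Yes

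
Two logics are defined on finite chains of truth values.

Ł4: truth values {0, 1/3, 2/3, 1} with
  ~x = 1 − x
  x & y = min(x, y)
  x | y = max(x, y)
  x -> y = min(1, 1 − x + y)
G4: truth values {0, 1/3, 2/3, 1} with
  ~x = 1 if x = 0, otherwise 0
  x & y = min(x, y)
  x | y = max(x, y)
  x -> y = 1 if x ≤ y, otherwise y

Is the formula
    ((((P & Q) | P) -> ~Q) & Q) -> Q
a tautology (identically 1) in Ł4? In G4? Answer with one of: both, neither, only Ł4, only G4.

both

In Ł4: every assignment gives 1 — tautology.
In G4: every assignment gives 1 — tautology.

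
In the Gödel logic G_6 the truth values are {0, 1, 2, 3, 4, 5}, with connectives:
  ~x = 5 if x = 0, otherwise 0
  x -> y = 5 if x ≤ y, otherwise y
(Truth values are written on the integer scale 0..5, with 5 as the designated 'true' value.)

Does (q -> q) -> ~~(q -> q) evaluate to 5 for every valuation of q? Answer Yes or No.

q = 0 ↦ 5
q = 1 ↦ 5
q = 2 ↦ 5
q = 3 ↦ 5
q = 4 ↦ 5
q = 5 ↦ 5
Every assignment gives a value ≥ 5.

Yes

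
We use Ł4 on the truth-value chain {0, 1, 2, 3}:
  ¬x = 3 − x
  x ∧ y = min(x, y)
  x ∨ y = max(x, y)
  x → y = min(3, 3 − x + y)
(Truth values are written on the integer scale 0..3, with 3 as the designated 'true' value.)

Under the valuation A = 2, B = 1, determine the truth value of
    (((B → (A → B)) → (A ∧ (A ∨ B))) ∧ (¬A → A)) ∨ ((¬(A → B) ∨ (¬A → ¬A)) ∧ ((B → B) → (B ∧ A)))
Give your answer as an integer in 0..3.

2

A → B = 2 → 1 = 2
B → (A → B) = 1 → 2 = 3
A ∨ B = 2 ∨ 1 = 2
A ∧ (A ∨ B) = 2 ∧ 2 = 2
(B → (A → B)) → (A ∧ (A ∨ B)) = 3 → 2 = 2
¬A = ¬2 = 1
¬A → A = 1 → 2 = 3
((B → (A → B)) → (A ∧ (A ∨ B))) ∧ (¬A → A) = 2 ∧ 3 = 2
A → B = 2 → 1 = 2
¬(A → B) = ¬2 = 1
¬A = ¬2 = 1
¬A = ¬2 = 1
¬A → ¬A = 1 → 1 = 3
¬(A → B) ∨ (¬A → ¬A) = 1 ∨ 3 = 3
B → B = 1 → 1 = 3
B ∧ A = 1 ∧ 2 = 1
(B → B) → (B ∧ A) = 3 → 1 = 1
(¬(A → B) ∨ (¬A → ¬A)) ∧ ((B → B) → (B ∧ A)) = 3 ∧ 1 = 1
(((B → (A → B)) → (A ∧ (A ∨ B))) ∧ (¬A → A)) ∨ ((¬(A → B) ∨ (¬A → ¬A)) ∧ ((B → B) → (B ∧ A))) = 2 ∨ 1 = 2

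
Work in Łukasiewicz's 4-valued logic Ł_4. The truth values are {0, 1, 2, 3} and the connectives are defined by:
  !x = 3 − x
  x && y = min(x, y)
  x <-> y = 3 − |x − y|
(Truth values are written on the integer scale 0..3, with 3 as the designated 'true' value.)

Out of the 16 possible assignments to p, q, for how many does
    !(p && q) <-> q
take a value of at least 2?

9

p = 0, q = 0 ↦ 0  <
p = 0, q = 1 ↦ 1  <
p = 0, q = 2 ↦ 2  ≥
p = 0, q = 3 ↦ 3  ≥
p = 1, q = 0 ↦ 0  <
p = 1, q = 1 ↦ 2  ≥
p = 1, q = 2 ↦ 3  ≥
p = 1, q = 3 ↦ 2  ≥
p = 2, q = 0 ↦ 0  <
p = 2, q = 1 ↦ 2  ≥
p = 2, q = 2 ↦ 2  ≥
p = 2, q = 3 ↦ 1  <
p = 3, q = 0 ↦ 0  <
p = 3, q = 1 ↦ 2  ≥
p = 3, q = 2 ↦ 2  ≥
p = 3, q = 3 ↦ 0  <
So 9 of the 16 assignments meet the threshold.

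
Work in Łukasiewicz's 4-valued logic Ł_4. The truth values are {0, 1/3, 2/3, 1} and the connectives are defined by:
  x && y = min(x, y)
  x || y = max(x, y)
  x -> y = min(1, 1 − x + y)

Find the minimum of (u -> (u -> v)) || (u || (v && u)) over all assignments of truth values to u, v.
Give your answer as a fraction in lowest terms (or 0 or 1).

2/3

Take u = 2/3, v = 0:
u -> v = 2/3 -> 0 = 1/3
u -> (u -> v) = 2/3 -> 1/3 = 2/3
v && u = 0 && 2/3 = 0
u || (v && u) = 2/3 || 0 = 2/3
(u -> (u -> v)) || (u || (v && u)) = 2/3 || 2/3 = 2/3
No assignment yields a value below 2/3, so this is the minimum.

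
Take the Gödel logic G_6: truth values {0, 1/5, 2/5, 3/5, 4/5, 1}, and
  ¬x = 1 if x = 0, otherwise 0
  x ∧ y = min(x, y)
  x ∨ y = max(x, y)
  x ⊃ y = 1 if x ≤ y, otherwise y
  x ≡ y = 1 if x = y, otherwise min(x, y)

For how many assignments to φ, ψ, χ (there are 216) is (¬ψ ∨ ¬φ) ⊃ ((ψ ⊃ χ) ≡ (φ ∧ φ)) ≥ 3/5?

173

value 1: 161 assignments (counts)
value 4/5: 6 assignments (counts)
value 3/5: 6 assignments (counts)
value 2/5: 6 assignments
value 1/5: 6 assignments
value 0: 31 assignments
So 173 of the 216 assignments meet the threshold.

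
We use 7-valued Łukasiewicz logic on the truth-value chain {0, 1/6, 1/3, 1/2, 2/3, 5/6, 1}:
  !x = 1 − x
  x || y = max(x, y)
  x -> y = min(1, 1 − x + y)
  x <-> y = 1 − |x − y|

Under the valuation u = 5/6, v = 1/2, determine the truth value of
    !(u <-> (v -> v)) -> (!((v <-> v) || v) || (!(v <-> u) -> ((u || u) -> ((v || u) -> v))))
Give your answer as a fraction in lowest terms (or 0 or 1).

v -> v = 1/2 -> 1/2 = 1
u <-> (v -> v) = 5/6 <-> 1 = 5/6
!(u <-> (v -> v)) = !5/6 = 1/6
v <-> v = 1/2 <-> 1/2 = 1
(v <-> v) || v = 1 || 1/2 = 1
!((v <-> v) || v) = !1 = 0
v <-> u = 1/2 <-> 5/6 = 2/3
!(v <-> u) = !2/3 = 1/3
u || u = 5/6 || 5/6 = 5/6
v || u = 1/2 || 5/6 = 5/6
(v || u) -> v = 5/6 -> 1/2 = 2/3
(u || u) -> ((v || u) -> v) = 5/6 -> 2/3 = 5/6
!(v <-> u) -> ((u || u) -> ((v || u) -> v)) = 1/3 -> 5/6 = 1
!((v <-> v) || v) || (!(v <-> u) -> ((u || u) -> ((v || u) -> v))) = 0 || 1 = 1
!(u <-> (v -> v)) -> (!((v <-> v) || v) || (!(v <-> u) -> ((u || u) -> ((v || u) -> v)))) = 1/6 -> 1 = 1

1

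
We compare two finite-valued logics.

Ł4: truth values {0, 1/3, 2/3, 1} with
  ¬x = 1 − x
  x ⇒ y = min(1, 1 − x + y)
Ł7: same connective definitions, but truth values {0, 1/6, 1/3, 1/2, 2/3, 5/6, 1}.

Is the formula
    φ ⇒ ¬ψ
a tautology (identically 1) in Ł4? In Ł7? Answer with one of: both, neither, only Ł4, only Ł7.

In Ł4: at φ = 1/3, ψ = 1 the value is 2/3 — not a tautology.
In Ł7: at φ = 1/6, ψ = 1 the value is 5/6 — not a tautology.

neither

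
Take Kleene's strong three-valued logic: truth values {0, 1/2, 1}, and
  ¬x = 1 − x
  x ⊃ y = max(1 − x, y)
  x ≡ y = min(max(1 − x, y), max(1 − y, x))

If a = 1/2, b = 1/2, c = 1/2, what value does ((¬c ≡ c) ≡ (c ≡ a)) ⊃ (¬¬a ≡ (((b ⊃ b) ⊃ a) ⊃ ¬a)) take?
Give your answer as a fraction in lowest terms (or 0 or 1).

¬c = ¬1/2 = 1/2
¬c ≡ c = 1/2 ≡ 1/2 = 1/2
c ≡ a = 1/2 ≡ 1/2 = 1/2
(¬c ≡ c) ≡ (c ≡ a) = 1/2 ≡ 1/2 = 1/2
¬a = ¬1/2 = 1/2
¬¬a = ¬1/2 = 1/2
b ⊃ b = 1/2 ⊃ 1/2 = 1/2
(b ⊃ b) ⊃ a = 1/2 ⊃ 1/2 = 1/2
¬a = ¬1/2 = 1/2
((b ⊃ b) ⊃ a) ⊃ ¬a = 1/2 ⊃ 1/2 = 1/2
¬¬a ≡ (((b ⊃ b) ⊃ a) ⊃ ¬a) = 1/2 ≡ 1/2 = 1/2
((¬c ≡ c) ≡ (c ≡ a)) ⊃ (¬¬a ≡ (((b ⊃ b) ⊃ a) ⊃ ¬a)) = 1/2 ⊃ 1/2 = 1/2

1/2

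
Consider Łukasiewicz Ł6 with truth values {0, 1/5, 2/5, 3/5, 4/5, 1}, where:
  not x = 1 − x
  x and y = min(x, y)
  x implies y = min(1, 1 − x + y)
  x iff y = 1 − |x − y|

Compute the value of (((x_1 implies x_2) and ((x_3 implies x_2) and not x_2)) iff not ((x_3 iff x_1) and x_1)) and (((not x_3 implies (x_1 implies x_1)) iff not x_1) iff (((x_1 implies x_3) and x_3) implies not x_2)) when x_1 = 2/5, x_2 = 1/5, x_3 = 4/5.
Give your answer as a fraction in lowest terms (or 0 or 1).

3/5

x_1 implies x_2 = 2/5 implies 1/5 = 4/5
x_3 implies x_2 = 4/5 implies 1/5 = 2/5
not x_2 = not 1/5 = 4/5
(x_3 implies x_2) and not x_2 = 2/5 and 4/5 = 2/5
(x_1 implies x_2) and ((x_3 implies x_2) and not x_2) = 4/5 and 2/5 = 2/5
x_3 iff x_1 = 4/5 iff 2/5 = 3/5
(x_3 iff x_1) and x_1 = 3/5 and 2/5 = 2/5
not ((x_3 iff x_1) and x_1) = not 2/5 = 3/5
((x_1 implies x_2) and ((x_3 implies x_2) and not x_2)) iff not ((x_3 iff x_1) and x_1) = 2/5 iff 3/5 = 4/5
not x_3 = not 4/5 = 1/5
x_1 implies x_1 = 2/5 implies 2/5 = 1
not x_3 implies (x_1 implies x_1) = 1/5 implies 1 = 1
not x_1 = not 2/5 = 3/5
(not x_3 implies (x_1 implies x_1)) iff not x_1 = 1 iff 3/5 = 3/5
x_1 implies x_3 = 2/5 implies 4/5 = 1
(x_1 implies x_3) and x_3 = 1 and 4/5 = 4/5
not x_2 = not 1/5 = 4/5
((x_1 implies x_3) and x_3) implies not x_2 = 4/5 implies 4/5 = 1
((not x_3 implies (x_1 implies x_1)) iff not x_1) iff (((x_1 implies x_3) and x_3) implies not x_2) = 3/5 iff 1 = 3/5
(((x_1 implies x_2) and ((x_3 implies x_2) and not x_2)) iff not ((x_3 iff x_1) and x_1)) and (((not x_3 implies (x_1 implies x_1)) iff not x_1) iff (((x_1 implies x_3) and x_3) implies not x_2)) = 4/5 and 3/5 = 3/5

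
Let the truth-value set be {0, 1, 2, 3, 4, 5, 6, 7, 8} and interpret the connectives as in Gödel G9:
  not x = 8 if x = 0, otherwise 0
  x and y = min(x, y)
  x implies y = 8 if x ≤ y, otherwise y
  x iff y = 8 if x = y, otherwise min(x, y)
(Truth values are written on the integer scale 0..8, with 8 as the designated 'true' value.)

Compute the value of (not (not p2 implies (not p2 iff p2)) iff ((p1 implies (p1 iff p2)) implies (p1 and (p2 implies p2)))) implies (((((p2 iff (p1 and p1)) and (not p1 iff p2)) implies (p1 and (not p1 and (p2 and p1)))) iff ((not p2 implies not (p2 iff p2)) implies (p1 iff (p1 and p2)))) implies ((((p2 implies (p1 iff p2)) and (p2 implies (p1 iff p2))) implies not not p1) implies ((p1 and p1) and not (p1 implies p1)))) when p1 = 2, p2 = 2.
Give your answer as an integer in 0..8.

8

not p2 = not 2 = 0
not p2 = not 2 = 0
not p2 iff p2 = 0 iff 2 = 0
not p2 implies (not p2 iff p2) = 0 implies 0 = 8
not (not p2 implies (not p2 iff p2)) = not 8 = 0
p1 iff p2 = 2 iff 2 = 8
p1 implies (p1 iff p2) = 2 implies 8 = 8
p2 implies p2 = 2 implies 2 = 8
p1 and (p2 implies p2) = 2 and 8 = 2
(p1 implies (p1 iff p2)) implies (p1 and (p2 implies p2)) = 8 implies 2 = 2
not (not p2 implies (not p2 iff p2)) iff ((p1 implies (p1 iff p2)) implies (p1 and (p2 implies p2))) = 0 iff 2 = 0
p1 and p1 = 2 and 2 = 2
p2 iff (p1 and p1) = 2 iff 2 = 8
not p1 = not 2 = 0
not p1 iff p2 = 0 iff 2 = 0
(p2 iff (p1 and p1)) and (not p1 iff p2) = 8 and 0 = 0
not p1 = not 2 = 0
p2 and p1 = 2 and 2 = 2
not p1 and (p2 and p1) = 0 and 2 = 0
p1 and (not p1 and (p2 and p1)) = 2 and 0 = 0
((p2 iff (p1 and p1)) and (not p1 iff p2)) implies (p1 and (not p1 and (p2 and p1))) = 0 implies 0 = 8
not p2 = not 2 = 0
p2 iff p2 = 2 iff 2 = 8
not (p2 iff p2) = not 8 = 0
not p2 implies not (p2 iff p2) = 0 implies 0 = 8
p1 and p2 = 2 and 2 = 2
p1 iff (p1 and p2) = 2 iff 2 = 8
(not p2 implies not (p2 iff p2)) implies (p1 iff (p1 and p2)) = 8 implies 8 = 8
(((p2 iff (p1 and p1)) and (not p1 iff p2)) implies (p1 and (not p1 and (p2 and p1)))) iff ((not p2 implies not (p2 iff p2)) implies (p1 iff (p1 and p2))) = 8 iff 8 = 8
p1 iff p2 = 2 iff 2 = 8
p2 implies (p1 iff p2) = 2 implies 8 = 8
p1 iff p2 = 2 iff 2 = 8
p2 implies (p1 iff p2) = 2 implies 8 = 8
(p2 implies (p1 iff p2)) and (p2 implies (p1 iff p2)) = 8 and 8 = 8
not p1 = not 2 = 0
not not p1 = not 0 = 8
((p2 implies (p1 iff p2)) and (p2 implies (p1 iff p2))) implies not not p1 = 8 implies 8 = 8
p1 and p1 = 2 and 2 = 2
p1 implies p1 = 2 implies 2 = 8
not (p1 implies p1) = not 8 = 0
(p1 and p1) and not (p1 implies p1) = 2 and 0 = 0
(((p2 implies (p1 iff p2)) and (p2 implies (p1 iff p2))) implies not not p1) implies ((p1 and p1) and not (p1 implies p1)) = 8 implies 0 = 0
((((p2 iff (p1 and p1)) and (not p1 iff p2)) implies (p1 and (not p1 and (p2 and p1)))) iff ((not p2 implies not (p2 iff p2)) implies (p1 iff (p1 and p2)))) implies ((((p2 implies (p1 iff p2)) and (p2 implies (p1 iff p2))) implies not not p1) implies ((p1 and p1) and not (p1 implies p1))) = 8 implies 0 = 0
(not (not p2 implies (not p2 iff p2)) iff ((p1 implies (p1 iff p2)) implies (p1 and (p2 implies p2)))) implies (((((p2 iff (p1 and p1)) and (not p1 iff p2)) implies (p1 and (not p1 and (p2 and p1)))) iff ((not p2 implies not (p2 iff p2)) implies (p1 iff (p1 and p2)))) implies ((((p2 implies (p1 iff p2)) and (p2 implies (p1 iff p2))) implies not not p1) implies ((p1 and p1) and not (p1 implies p1)))) = 0 implies 0 = 8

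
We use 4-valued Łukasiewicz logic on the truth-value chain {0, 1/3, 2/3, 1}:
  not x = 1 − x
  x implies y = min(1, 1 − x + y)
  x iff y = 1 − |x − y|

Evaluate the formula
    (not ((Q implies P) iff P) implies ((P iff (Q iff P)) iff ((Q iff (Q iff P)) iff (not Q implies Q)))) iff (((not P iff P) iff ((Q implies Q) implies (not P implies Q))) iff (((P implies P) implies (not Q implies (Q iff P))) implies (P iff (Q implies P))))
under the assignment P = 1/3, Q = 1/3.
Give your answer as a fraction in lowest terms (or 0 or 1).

Q implies P = 1/3 implies 1/3 = 1
(Q implies P) iff P = 1 iff 1/3 = 1/3
not ((Q implies P) iff P) = not 1/3 = 2/3
Q iff P = 1/3 iff 1/3 = 1
P iff (Q iff P) = 1/3 iff 1 = 1/3
Q iff P = 1/3 iff 1/3 = 1
Q iff (Q iff P) = 1/3 iff 1 = 1/3
not Q = not 1/3 = 2/3
not Q implies Q = 2/3 implies 1/3 = 2/3
(Q iff (Q iff P)) iff (not Q implies Q) = 1/3 iff 2/3 = 2/3
(P iff (Q iff P)) iff ((Q iff (Q iff P)) iff (not Q implies Q)) = 1/3 iff 2/3 = 2/3
not ((Q implies P) iff P) implies ((P iff (Q iff P)) iff ((Q iff (Q iff P)) iff (not Q implies Q))) = 2/3 implies 2/3 = 1
not P = not 1/3 = 2/3
not P iff P = 2/3 iff 1/3 = 2/3
Q implies Q = 1/3 implies 1/3 = 1
not P = not 1/3 = 2/3
not P implies Q = 2/3 implies 1/3 = 2/3
(Q implies Q) implies (not P implies Q) = 1 implies 2/3 = 2/3
(not P iff P) iff ((Q implies Q) implies (not P implies Q)) = 2/3 iff 2/3 = 1
P implies P = 1/3 implies 1/3 = 1
not Q = not 1/3 = 2/3
Q iff P = 1/3 iff 1/3 = 1
not Q implies (Q iff P) = 2/3 implies 1 = 1
(P implies P) implies (not Q implies (Q iff P)) = 1 implies 1 = 1
Q implies P = 1/3 implies 1/3 = 1
P iff (Q implies P) = 1/3 iff 1 = 1/3
((P implies P) implies (not Q implies (Q iff P))) implies (P iff (Q implies P)) = 1 implies 1/3 = 1/3
((not P iff P) iff ((Q implies Q) implies (not P implies Q))) iff (((P implies P) implies (not Q implies (Q iff P))) implies (P iff (Q implies P))) = 1 iff 1/3 = 1/3
(not ((Q implies P) iff P) implies ((P iff (Q iff P)) iff ((Q iff (Q iff P)) iff (not Q implies Q)))) iff (((not P iff P) iff ((Q implies Q) implies (not P implies Q))) iff (((P implies P) implies (not Q implies (Q iff P))) implies (P iff (Q implies P)))) = 1 iff 1/3 = 1/3

1/3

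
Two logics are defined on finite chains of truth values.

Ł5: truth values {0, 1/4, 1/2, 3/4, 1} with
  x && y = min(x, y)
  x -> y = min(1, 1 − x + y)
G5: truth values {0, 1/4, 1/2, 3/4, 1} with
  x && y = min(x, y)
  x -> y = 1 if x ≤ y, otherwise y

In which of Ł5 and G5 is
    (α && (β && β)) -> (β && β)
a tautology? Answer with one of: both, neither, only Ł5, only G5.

both

In Ł5: every assignment gives 1 — tautology.
In G5: every assignment gives 1 — tautology.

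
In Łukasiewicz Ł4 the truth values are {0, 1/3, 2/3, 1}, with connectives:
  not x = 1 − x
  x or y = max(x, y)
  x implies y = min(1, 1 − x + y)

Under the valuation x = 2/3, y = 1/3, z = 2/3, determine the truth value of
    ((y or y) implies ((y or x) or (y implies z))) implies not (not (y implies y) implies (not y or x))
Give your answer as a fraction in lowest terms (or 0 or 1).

y or y = 1/3 or 1/3 = 1/3
y or x = 1/3 or 2/3 = 2/3
y implies z = 1/3 implies 2/3 = 1
(y or x) or (y implies z) = 2/3 or 1 = 1
(y or y) implies ((y or x) or (y implies z)) = 1/3 implies 1 = 1
y implies y = 1/3 implies 1/3 = 1
not (y implies y) = not 1 = 0
not y = not 1/3 = 2/3
not y or x = 2/3 or 2/3 = 2/3
not (y implies y) implies (not y or x) = 0 implies 2/3 = 1
not (not (y implies y) implies (not y or x)) = not 1 = 0
((y or y) implies ((y or x) or (y implies z))) implies not (not (y implies y) implies (not y or x)) = 1 implies 0 = 0

0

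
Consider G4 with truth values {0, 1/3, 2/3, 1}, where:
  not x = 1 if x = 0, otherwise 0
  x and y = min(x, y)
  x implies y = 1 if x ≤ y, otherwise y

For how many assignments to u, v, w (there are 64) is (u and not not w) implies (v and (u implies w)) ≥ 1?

42

value 1: 42 assignments (counts)
value 2/3: 3 assignments
value 1/3: 10 assignments
value 0: 9 assignments
So 42 of the 64 assignments meet the threshold.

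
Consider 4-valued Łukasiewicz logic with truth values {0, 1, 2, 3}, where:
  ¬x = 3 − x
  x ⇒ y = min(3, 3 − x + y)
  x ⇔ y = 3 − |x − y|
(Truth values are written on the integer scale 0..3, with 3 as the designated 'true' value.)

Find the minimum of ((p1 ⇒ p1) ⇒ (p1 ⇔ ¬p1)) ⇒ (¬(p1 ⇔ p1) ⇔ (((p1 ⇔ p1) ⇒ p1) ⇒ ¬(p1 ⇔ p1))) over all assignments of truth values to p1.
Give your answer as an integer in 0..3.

Take p1 = 1:
p1 ⇒ p1 = 1 ⇒ 1 = 3
¬p1 = ¬1 = 2
p1 ⇔ ¬p1 = 1 ⇔ 2 = 2
(p1 ⇒ p1) ⇒ (p1 ⇔ ¬p1) = 3 ⇒ 2 = 2
p1 ⇔ p1 = 1 ⇔ 1 = 3
¬(p1 ⇔ p1) = ¬3 = 0
p1 ⇔ p1 = 1 ⇔ 1 = 3
(p1 ⇔ p1) ⇒ p1 = 3 ⇒ 1 = 1
p1 ⇔ p1 = 1 ⇔ 1 = 3
¬(p1 ⇔ p1) = ¬3 = 0
((p1 ⇔ p1) ⇒ p1) ⇒ ¬(p1 ⇔ p1) = 1 ⇒ 0 = 2
¬(p1 ⇔ p1) ⇔ (((p1 ⇔ p1) ⇒ p1) ⇒ ¬(p1 ⇔ p1)) = 0 ⇔ 2 = 1
((p1 ⇒ p1) ⇒ (p1 ⇔ ¬p1)) ⇒ (¬(p1 ⇔ p1) ⇔ (((p1 ⇔ p1) ⇒ p1) ⇒ ¬(p1 ⇔ p1))) = 2 ⇒ 1 = 2
No assignment yields a value below 2, so this is the minimum.

2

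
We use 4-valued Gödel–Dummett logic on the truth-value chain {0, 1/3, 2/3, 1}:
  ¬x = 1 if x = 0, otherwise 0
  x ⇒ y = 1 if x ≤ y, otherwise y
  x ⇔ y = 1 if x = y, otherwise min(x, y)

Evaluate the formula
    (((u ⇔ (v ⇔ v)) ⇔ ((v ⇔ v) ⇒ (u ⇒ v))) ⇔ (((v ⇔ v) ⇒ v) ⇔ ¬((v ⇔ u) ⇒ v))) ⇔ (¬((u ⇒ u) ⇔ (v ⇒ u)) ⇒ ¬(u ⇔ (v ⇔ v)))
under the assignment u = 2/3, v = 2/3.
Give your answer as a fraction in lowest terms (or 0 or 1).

0

v ⇔ v = 2/3 ⇔ 2/3 = 1
u ⇔ (v ⇔ v) = 2/3 ⇔ 1 = 2/3
v ⇔ v = 2/3 ⇔ 2/3 = 1
u ⇒ v = 2/3 ⇒ 2/3 = 1
(v ⇔ v) ⇒ (u ⇒ v) = 1 ⇒ 1 = 1
(u ⇔ (v ⇔ v)) ⇔ ((v ⇔ v) ⇒ (u ⇒ v)) = 2/3 ⇔ 1 = 2/3
v ⇔ v = 2/3 ⇔ 2/3 = 1
(v ⇔ v) ⇒ v = 1 ⇒ 2/3 = 2/3
v ⇔ u = 2/3 ⇔ 2/3 = 1
(v ⇔ u) ⇒ v = 1 ⇒ 2/3 = 2/3
¬((v ⇔ u) ⇒ v) = ¬2/3 = 0
((v ⇔ v) ⇒ v) ⇔ ¬((v ⇔ u) ⇒ v) = 2/3 ⇔ 0 = 0
((u ⇔ (v ⇔ v)) ⇔ ((v ⇔ v) ⇒ (u ⇒ v))) ⇔ (((v ⇔ v) ⇒ v) ⇔ ¬((v ⇔ u) ⇒ v)) = 2/3 ⇔ 0 = 0
u ⇒ u = 2/3 ⇒ 2/3 = 1
v ⇒ u = 2/3 ⇒ 2/3 = 1
(u ⇒ u) ⇔ (v ⇒ u) = 1 ⇔ 1 = 1
¬((u ⇒ u) ⇔ (v ⇒ u)) = ¬1 = 0
v ⇔ v = 2/3 ⇔ 2/3 = 1
u ⇔ (v ⇔ v) = 2/3 ⇔ 1 = 2/3
¬(u ⇔ (v ⇔ v)) = ¬2/3 = 0
¬((u ⇒ u) ⇔ (v ⇒ u)) ⇒ ¬(u ⇔ (v ⇔ v)) = 0 ⇒ 0 = 1
(((u ⇔ (v ⇔ v)) ⇔ ((v ⇔ v) ⇒ (u ⇒ v))) ⇔ (((v ⇔ v) ⇒ v) ⇔ ¬((v ⇔ u) ⇒ v))) ⇔ (¬((u ⇒ u) ⇔ (v ⇒ u)) ⇒ ¬(u ⇔ (v ⇔ v))) = 0 ⇔ 1 = 0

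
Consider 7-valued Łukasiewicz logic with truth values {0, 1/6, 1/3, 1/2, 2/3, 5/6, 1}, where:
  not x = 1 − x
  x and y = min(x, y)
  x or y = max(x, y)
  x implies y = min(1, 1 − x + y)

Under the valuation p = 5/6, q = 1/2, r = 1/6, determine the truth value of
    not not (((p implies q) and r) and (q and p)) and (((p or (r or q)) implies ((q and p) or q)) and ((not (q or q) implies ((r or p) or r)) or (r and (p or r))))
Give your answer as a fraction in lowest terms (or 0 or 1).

1/6

p implies q = 5/6 implies 1/2 = 2/3
(p implies q) and r = 2/3 and 1/6 = 1/6
q and p = 1/2 and 5/6 = 1/2
((p implies q) and r) and (q and p) = 1/6 and 1/2 = 1/6
not (((p implies q) and r) and (q and p)) = not 1/6 = 5/6
not not (((p implies q) and r) and (q and p)) = not 5/6 = 1/6
r or q = 1/6 or 1/2 = 1/2
p or (r or q) = 5/6 or 1/2 = 5/6
q and p = 1/2 and 5/6 = 1/2
(q and p) or q = 1/2 or 1/2 = 1/2
(p or (r or q)) implies ((q and p) or q) = 5/6 implies 1/2 = 2/3
q or q = 1/2 or 1/2 = 1/2
not (q or q) = not 1/2 = 1/2
r or p = 1/6 or 5/6 = 5/6
(r or p) or r = 5/6 or 1/6 = 5/6
not (q or q) implies ((r or p) or r) = 1/2 implies 5/6 = 1
p or r = 5/6 or 1/6 = 5/6
r and (p or r) = 1/6 and 5/6 = 1/6
(not (q or q) implies ((r or p) or r)) or (r and (p or r)) = 1 or 1/6 = 1
((p or (r or q)) implies ((q and p) or q)) and ((not (q or q) implies ((r or p) or r)) or (r and (p or r))) = 2/3 and 1 = 2/3
not not (((p implies q) and r) and (q and p)) and (((p or (r or q)) implies ((q and p) or q)) and ((not (q or q) implies ((r or p) or r)) or (r and (p or r)))) = 1/6 and 2/3 = 1/6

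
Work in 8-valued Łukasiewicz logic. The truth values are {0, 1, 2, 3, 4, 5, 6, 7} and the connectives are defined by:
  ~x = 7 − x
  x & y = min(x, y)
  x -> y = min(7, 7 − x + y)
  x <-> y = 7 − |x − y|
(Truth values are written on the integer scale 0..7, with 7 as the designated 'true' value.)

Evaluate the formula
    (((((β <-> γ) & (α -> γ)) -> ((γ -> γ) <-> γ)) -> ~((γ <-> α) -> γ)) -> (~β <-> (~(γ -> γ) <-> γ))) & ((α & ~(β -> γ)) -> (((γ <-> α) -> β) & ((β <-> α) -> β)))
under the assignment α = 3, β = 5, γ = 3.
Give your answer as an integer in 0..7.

6

β <-> γ = 5 <-> 3 = 5
α -> γ = 3 -> 3 = 7
(β <-> γ) & (α -> γ) = 5 & 7 = 5
γ -> γ = 3 -> 3 = 7
(γ -> γ) <-> γ = 7 <-> 3 = 3
((β <-> γ) & (α -> γ)) -> ((γ -> γ) <-> γ) = 5 -> 3 = 5
γ <-> α = 3 <-> 3 = 7
(γ <-> α) -> γ = 7 -> 3 = 3
~((γ <-> α) -> γ) = ~3 = 4
(((β <-> γ) & (α -> γ)) -> ((γ -> γ) <-> γ)) -> ~((γ <-> α) -> γ) = 5 -> 4 = 6
~β = ~5 = 2
γ -> γ = 3 -> 3 = 7
~(γ -> γ) = ~7 = 0
~(γ -> γ) <-> γ = 0 <-> 3 = 4
~β <-> (~(γ -> γ) <-> γ) = 2 <-> 4 = 5
((((β <-> γ) & (α -> γ)) -> ((γ -> γ) <-> γ)) -> ~((γ <-> α) -> γ)) -> (~β <-> (~(γ -> γ) <-> γ)) = 6 -> 5 = 6
β -> γ = 5 -> 3 = 5
~(β -> γ) = ~5 = 2
α & ~(β -> γ) = 3 & 2 = 2
γ <-> α = 3 <-> 3 = 7
(γ <-> α) -> β = 7 -> 5 = 5
β <-> α = 5 <-> 3 = 5
(β <-> α) -> β = 5 -> 5 = 7
((γ <-> α) -> β) & ((β <-> α) -> β) = 5 & 7 = 5
(α & ~(β -> γ)) -> (((γ <-> α) -> β) & ((β <-> α) -> β)) = 2 -> 5 = 7
(((((β <-> γ) & (α -> γ)) -> ((γ -> γ) <-> γ)) -> ~((γ <-> α) -> γ)) -> (~β <-> (~(γ -> γ) <-> γ))) & ((α & ~(β -> γ)) -> (((γ <-> α) -> β) & ((β <-> α) -> β))) = 6 & 7 = 6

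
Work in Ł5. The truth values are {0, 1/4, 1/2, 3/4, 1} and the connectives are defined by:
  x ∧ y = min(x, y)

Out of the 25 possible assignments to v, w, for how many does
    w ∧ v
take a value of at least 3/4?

value 1: 1 assignment (counts)
value 3/4: 3 assignments (counts)
value 1/2: 5 assignments
value 1/4: 7 assignments
value 0: 9 assignments
So 4 of the 25 assignments meet the threshold.

4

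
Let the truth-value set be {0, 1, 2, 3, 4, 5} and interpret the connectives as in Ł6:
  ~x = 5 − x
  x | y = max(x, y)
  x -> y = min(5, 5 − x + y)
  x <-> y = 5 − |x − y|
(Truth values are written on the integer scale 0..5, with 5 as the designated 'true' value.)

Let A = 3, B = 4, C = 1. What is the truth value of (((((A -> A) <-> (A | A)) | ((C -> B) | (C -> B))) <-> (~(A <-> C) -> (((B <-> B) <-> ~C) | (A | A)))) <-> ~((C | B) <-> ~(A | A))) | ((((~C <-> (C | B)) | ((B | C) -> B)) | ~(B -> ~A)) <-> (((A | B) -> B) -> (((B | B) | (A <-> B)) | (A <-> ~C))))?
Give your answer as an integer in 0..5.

4

A -> A = 3 -> 3 = 5
A | A = 3 | 3 = 3
(A -> A) <-> (A | A) = 5 <-> 3 = 3
C -> B = 1 -> 4 = 5
C -> B = 1 -> 4 = 5
(C -> B) | (C -> B) = 5 | 5 = 5
((A -> A) <-> (A | A)) | ((C -> B) | (C -> B)) = 3 | 5 = 5
A <-> C = 3 <-> 1 = 3
~(A <-> C) = ~3 = 2
B <-> B = 4 <-> 4 = 5
~C = ~1 = 4
(B <-> B) <-> ~C = 5 <-> 4 = 4
A | A = 3 | 3 = 3
((B <-> B) <-> ~C) | (A | A) = 4 | 3 = 4
~(A <-> C) -> (((B <-> B) <-> ~C) | (A | A)) = 2 -> 4 = 5
(((A -> A) <-> (A | A)) | ((C -> B) | (C -> B))) <-> (~(A <-> C) -> (((B <-> B) <-> ~C) | (A | A))) = 5 <-> 5 = 5
C | B = 1 | 4 = 4
A | A = 3 | 3 = 3
~(A | A) = ~3 = 2
(C | B) <-> ~(A | A) = 4 <-> 2 = 3
~((C | B) <-> ~(A | A)) = ~3 = 2
((((A -> A) <-> (A | A)) | ((C -> B) | (C -> B))) <-> (~(A <-> C) -> (((B <-> B) <-> ~C) | (A | A)))) <-> ~((C | B) <-> ~(A | A)) = 5 <-> 2 = 2
~C = ~1 = 4
C | B = 1 | 4 = 4
~C <-> (C | B) = 4 <-> 4 = 5
B | C = 4 | 1 = 4
(B | C) -> B = 4 -> 4 = 5
(~C <-> (C | B)) | ((B | C) -> B) = 5 | 5 = 5
~A = ~3 = 2
B -> ~A = 4 -> 2 = 3
~(B -> ~A) = ~3 = 2
((~C <-> (C | B)) | ((B | C) -> B)) | ~(B -> ~A) = 5 | 2 = 5
A | B = 3 | 4 = 4
(A | B) -> B = 4 -> 4 = 5
B | B = 4 | 4 = 4
A <-> B = 3 <-> 4 = 4
(B | B) | (A <-> B) = 4 | 4 = 4
~C = ~1 = 4
A <-> ~C = 3 <-> 4 = 4
((B | B) | (A <-> B)) | (A <-> ~C) = 4 | 4 = 4
((A | B) -> B) -> (((B | B) | (A <-> B)) | (A <-> ~C)) = 5 -> 4 = 4
(((~C <-> (C | B)) | ((B | C) -> B)) | ~(B -> ~A)) <-> (((A | B) -> B) -> (((B | B) | (A <-> B)) | (A <-> ~C))) = 5 <-> 4 = 4
(((((A -> A) <-> (A | A)) | ((C -> B) | (C -> B))) <-> (~(A <-> C) -> (((B <-> B) <-> ~C) | (A | A)))) <-> ~((C | B) <-> ~(A | A))) | ((((~C <-> (C | B)) | ((B | C) -> B)) | ~(B -> ~A)) <-> (((A | B) -> B) -> (((B | B) | (A <-> B)) | (A <-> ~C)))) = 2 | 4 = 4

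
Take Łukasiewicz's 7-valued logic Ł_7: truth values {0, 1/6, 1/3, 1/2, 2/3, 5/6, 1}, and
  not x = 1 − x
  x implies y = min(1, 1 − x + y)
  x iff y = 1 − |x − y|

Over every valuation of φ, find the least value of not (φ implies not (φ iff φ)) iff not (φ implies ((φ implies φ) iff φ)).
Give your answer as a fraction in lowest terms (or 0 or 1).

Take φ = 1:
φ iff φ = 1 iff 1 = 1
not (φ iff φ) = not 1 = 0
φ implies not (φ iff φ) = 1 implies 0 = 0
not (φ implies not (φ iff φ)) = not 0 = 1
φ implies φ = 1 implies 1 = 1
(φ implies φ) iff φ = 1 iff 1 = 1
φ implies ((φ implies φ) iff φ) = 1 implies 1 = 1
not (φ implies ((φ implies φ) iff φ)) = not 1 = 0
not (φ implies not (φ iff φ)) iff not (φ implies ((φ implies φ) iff φ)) = 1 iff 0 = 0
No assignment yields a value below 0, so this is the minimum.

0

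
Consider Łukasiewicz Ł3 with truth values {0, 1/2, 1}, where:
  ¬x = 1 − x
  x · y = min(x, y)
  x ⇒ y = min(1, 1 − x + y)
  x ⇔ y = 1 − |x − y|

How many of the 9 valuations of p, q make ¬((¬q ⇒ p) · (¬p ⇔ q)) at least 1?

p = 0, q = 0 ↦ 1  ≥
p = 0, q = 1/2 ↦ 1/2  <
p = 0, q = 1 ↦ 0  <
p = 1/2, q = 0 ↦ 1/2  <
p = 1/2, q = 1/2 ↦ 0  <
p = 1/2, q = 1 ↦ 1/2  <
p = 1, q = 0 ↦ 0  <
p = 1, q = 1/2 ↦ 1/2  <
p = 1, q = 1 ↦ 1  ≥
So 2 of the 9 assignments meet the threshold.

2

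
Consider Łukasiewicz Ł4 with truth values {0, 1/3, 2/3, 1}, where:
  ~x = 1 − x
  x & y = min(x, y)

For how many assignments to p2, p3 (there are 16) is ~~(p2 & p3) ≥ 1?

1

p2 = 0, p3 = 0 ↦ 0  <
p2 = 0, p3 = 1/3 ↦ 0  <
p2 = 0, p3 = 2/3 ↦ 0  <
p2 = 0, p3 = 1 ↦ 0  <
p2 = 1/3, p3 = 0 ↦ 0  <
p2 = 1/3, p3 = 1/3 ↦ 1/3  <
p2 = 1/3, p3 = 2/3 ↦ 1/3  <
p2 = 1/3, p3 = 1 ↦ 1/3  <
p2 = 2/3, p3 = 0 ↦ 0  <
p2 = 2/3, p3 = 1/3 ↦ 1/3  <
p2 = 2/3, p3 = 2/3 ↦ 2/3  <
p2 = 2/3, p3 = 1 ↦ 2/3  <
p2 = 1, p3 = 0 ↦ 0  <
p2 = 1, p3 = 1/3 ↦ 1/3  <
p2 = 1, p3 = 2/3 ↦ 2/3  <
p2 = 1, p3 = 1 ↦ 1  ≥
So 1 of the 16 assignments meets the threshold.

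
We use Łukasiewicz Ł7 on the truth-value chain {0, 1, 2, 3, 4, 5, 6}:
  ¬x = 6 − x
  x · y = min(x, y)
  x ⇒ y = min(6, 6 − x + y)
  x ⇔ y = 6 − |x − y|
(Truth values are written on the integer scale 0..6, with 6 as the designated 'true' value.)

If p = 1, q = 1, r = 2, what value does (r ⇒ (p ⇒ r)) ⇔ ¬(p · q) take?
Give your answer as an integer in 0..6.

5

p ⇒ r = 1 ⇒ 2 = 6
r ⇒ (p ⇒ r) = 2 ⇒ 6 = 6
p · q = 1 · 1 = 1
¬(p · q) = ¬1 = 5
(r ⇒ (p ⇒ r)) ⇔ ¬(p · q) = 6 ⇔ 5 = 5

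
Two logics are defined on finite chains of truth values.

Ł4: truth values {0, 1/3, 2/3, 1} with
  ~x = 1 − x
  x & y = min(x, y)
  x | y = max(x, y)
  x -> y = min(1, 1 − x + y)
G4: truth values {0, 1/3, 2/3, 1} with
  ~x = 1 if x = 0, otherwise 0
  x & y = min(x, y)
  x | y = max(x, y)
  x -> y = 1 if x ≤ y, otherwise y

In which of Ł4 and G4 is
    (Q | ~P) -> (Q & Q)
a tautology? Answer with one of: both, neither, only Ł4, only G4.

neither

In Ł4: at P = 0, Q = 0 the value is 0 — not a tautology.
In G4: at P = 0, Q = 0 the value is 0 — not a tautology.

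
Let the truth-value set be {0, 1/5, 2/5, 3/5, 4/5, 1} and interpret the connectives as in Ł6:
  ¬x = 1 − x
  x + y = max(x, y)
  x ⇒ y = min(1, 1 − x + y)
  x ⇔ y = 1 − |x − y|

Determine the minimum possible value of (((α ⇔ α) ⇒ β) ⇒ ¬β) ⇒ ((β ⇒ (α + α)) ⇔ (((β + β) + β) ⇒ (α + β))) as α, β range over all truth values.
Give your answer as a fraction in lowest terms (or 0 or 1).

Take α = 0, β = 2/5:
α ⇔ α = 0 ⇔ 0 = 1
(α ⇔ α) ⇒ β = 1 ⇒ 2/5 = 2/5
¬β = ¬2/5 = 3/5
((α ⇔ α) ⇒ β) ⇒ ¬β = 2/5 ⇒ 3/5 = 1
α + α = 0 + 0 = 0
β ⇒ (α + α) = 2/5 ⇒ 0 = 3/5
β + β = 2/5 + 2/5 = 2/5
(β + β) + β = 2/5 + 2/5 = 2/5
α + β = 0 + 2/5 = 2/5
((β + β) + β) ⇒ (α + β) = 2/5 ⇒ 2/5 = 1
(β ⇒ (α + α)) ⇔ (((β + β) + β) ⇒ (α + β)) = 3/5 ⇔ 1 = 3/5
(((α ⇔ α) ⇒ β) ⇒ ¬β) ⇒ ((β ⇒ (α + α)) ⇔ (((β + β) + β) ⇒ (α + β))) = 1 ⇒ 3/5 = 3/5
No assignment yields a value below 3/5, so this is the minimum.

3/5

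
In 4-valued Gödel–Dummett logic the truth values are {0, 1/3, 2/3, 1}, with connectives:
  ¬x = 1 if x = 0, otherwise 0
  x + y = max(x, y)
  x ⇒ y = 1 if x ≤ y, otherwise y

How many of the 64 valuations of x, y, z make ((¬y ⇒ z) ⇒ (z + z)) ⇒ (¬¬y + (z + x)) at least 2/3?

value 1: 55 assignments (counts)
value 2/3: 5 assignments (counts)
value 1/3: 3 assignments
value 0: 1 assignment
So 60 of the 64 assignments meet the threshold.

60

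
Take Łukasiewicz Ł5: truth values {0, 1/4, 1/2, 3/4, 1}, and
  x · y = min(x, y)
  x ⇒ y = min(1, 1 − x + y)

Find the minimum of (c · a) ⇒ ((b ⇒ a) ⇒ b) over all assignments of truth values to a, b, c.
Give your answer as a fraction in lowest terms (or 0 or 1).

0

Take a = 1, b = 0, c = 1:
c · a = 1 · 1 = 1
b ⇒ a = 0 ⇒ 1 = 1
(b ⇒ a) ⇒ b = 1 ⇒ 0 = 0
(c · a) ⇒ ((b ⇒ a) ⇒ b) = 1 ⇒ 0 = 0
No assignment yields a value below 0, so this is the minimum.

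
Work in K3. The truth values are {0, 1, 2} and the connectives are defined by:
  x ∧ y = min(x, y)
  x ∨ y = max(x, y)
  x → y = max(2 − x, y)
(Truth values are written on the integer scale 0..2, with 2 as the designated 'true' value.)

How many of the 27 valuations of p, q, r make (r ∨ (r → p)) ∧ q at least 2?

7

value 2: 7 assignments (counts)
value 1: 11 assignments
value 0: 9 assignments
So 7 of the 27 assignments meet the threshold.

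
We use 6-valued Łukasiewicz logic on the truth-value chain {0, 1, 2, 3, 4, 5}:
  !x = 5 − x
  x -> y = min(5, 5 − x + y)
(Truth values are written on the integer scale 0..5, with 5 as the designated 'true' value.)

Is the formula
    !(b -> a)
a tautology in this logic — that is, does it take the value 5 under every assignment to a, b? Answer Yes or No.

No

Counterexample: take a = 0, b = 0.
b -> a = 0 -> 0 = 5
!(b -> a) = !5 = 0
This gives 0 ≠ 5.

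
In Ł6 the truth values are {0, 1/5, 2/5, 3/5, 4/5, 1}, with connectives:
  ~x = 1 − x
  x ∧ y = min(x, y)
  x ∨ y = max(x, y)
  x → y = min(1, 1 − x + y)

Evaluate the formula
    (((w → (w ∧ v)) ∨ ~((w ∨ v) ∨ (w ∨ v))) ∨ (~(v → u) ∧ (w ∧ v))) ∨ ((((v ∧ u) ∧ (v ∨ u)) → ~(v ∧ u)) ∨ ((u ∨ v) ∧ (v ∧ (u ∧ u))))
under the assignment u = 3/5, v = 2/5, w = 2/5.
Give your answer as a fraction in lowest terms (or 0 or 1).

1

w ∧ v = 2/5 ∧ 2/5 = 2/5
w → (w ∧ v) = 2/5 → 2/5 = 1
w ∨ v = 2/5 ∨ 2/5 = 2/5
w ∨ v = 2/5 ∨ 2/5 = 2/5
(w ∨ v) ∨ (w ∨ v) = 2/5 ∨ 2/5 = 2/5
~((w ∨ v) ∨ (w ∨ v)) = ~2/5 = 3/5
(w → (w ∧ v)) ∨ ~((w ∨ v) ∨ (w ∨ v)) = 1 ∨ 3/5 = 1
v → u = 2/5 → 3/5 = 1
~(v → u) = ~1 = 0
w ∧ v = 2/5 ∧ 2/5 = 2/5
~(v → u) ∧ (w ∧ v) = 0 ∧ 2/5 = 0
((w → (w ∧ v)) ∨ ~((w ∨ v) ∨ (w ∨ v))) ∨ (~(v → u) ∧ (w ∧ v)) = 1 ∨ 0 = 1
v ∧ u = 2/5 ∧ 3/5 = 2/5
v ∨ u = 2/5 ∨ 3/5 = 3/5
(v ∧ u) ∧ (v ∨ u) = 2/5 ∧ 3/5 = 2/5
v ∧ u = 2/5 ∧ 3/5 = 2/5
~(v ∧ u) = ~2/5 = 3/5
((v ∧ u) ∧ (v ∨ u)) → ~(v ∧ u) = 2/5 → 3/5 = 1
u ∨ v = 3/5 ∨ 2/5 = 3/5
u ∧ u = 3/5 ∧ 3/5 = 3/5
v ∧ (u ∧ u) = 2/5 ∧ 3/5 = 2/5
(u ∨ v) ∧ (v ∧ (u ∧ u)) = 3/5 ∧ 2/5 = 2/5
(((v ∧ u) ∧ (v ∨ u)) → ~(v ∧ u)) ∨ ((u ∨ v) ∧ (v ∧ (u ∧ u))) = 1 ∨ 2/5 = 1
(((w → (w ∧ v)) ∨ ~((w ∨ v) ∨ (w ∨ v))) ∨ (~(v → u) ∧ (w ∧ v))) ∨ ((((v ∧ u) ∧ (v ∨ u)) → ~(v ∧ u)) ∨ ((u ∨ v) ∧ (v ∧ (u ∧ u)))) = 1 ∨ 1 = 1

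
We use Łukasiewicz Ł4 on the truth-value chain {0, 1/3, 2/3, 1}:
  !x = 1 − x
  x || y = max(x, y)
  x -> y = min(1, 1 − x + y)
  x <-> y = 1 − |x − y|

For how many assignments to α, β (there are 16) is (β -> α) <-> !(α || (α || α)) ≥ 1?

α = 0, β = 0 ↦ 1  ≥
α = 0, β = 1/3 ↦ 2/3  <
α = 0, β = 2/3 ↦ 1/3  <
α = 0, β = 1 ↦ 0  <
α = 1/3, β = 0 ↦ 2/3  <
α = 1/3, β = 1/3 ↦ 2/3  <
α = 1/3, β = 2/3 ↦ 1  ≥
α = 1/3, β = 1 ↦ 2/3  <
α = 2/3, β = 0 ↦ 1/3  <
α = 2/3, β = 1/3 ↦ 1/3  <
α = 2/3, β = 2/3 ↦ 1/3  <
α = 2/3, β = 1 ↦ 2/3  <
α = 1, β = 0 ↦ 0  <
α = 1, β = 1/3 ↦ 0  <
α = 1, β = 2/3 ↦ 0  <
α = 1, β = 1 ↦ 0  <
So 2 of the 16 assignments meet the threshold.

2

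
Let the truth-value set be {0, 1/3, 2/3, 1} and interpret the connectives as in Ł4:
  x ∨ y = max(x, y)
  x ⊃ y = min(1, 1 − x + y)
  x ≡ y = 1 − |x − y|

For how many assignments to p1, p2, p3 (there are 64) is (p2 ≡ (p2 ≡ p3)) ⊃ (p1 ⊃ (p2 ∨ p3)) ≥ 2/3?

value 1: 62 assignments (counts)
value 2/3: 2 assignments (counts)
So 64 of the 64 assignments meet the threshold.

64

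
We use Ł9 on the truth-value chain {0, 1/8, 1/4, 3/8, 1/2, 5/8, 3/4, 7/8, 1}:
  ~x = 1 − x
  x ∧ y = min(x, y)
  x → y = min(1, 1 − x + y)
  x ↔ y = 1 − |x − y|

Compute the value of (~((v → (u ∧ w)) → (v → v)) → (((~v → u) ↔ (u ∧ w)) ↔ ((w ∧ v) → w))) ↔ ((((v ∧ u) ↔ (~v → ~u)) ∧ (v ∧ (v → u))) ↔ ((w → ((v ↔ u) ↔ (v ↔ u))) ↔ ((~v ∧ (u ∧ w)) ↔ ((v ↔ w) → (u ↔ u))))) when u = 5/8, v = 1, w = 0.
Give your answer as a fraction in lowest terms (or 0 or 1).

3/8

u ∧ w = 5/8 ∧ 0 = 0
v → (u ∧ w) = 1 → 0 = 0
v → v = 1 → 1 = 1
(v → (u ∧ w)) → (v → v) = 0 → 1 = 1
~((v → (u ∧ w)) → (v → v)) = ~1 = 0
~v = ~1 = 0
~v → u = 0 → 5/8 = 1
u ∧ w = 5/8 ∧ 0 = 0
(~v → u) ↔ (u ∧ w) = 1 ↔ 0 = 0
w ∧ v = 0 ∧ 1 = 0
(w ∧ v) → w = 0 → 0 = 1
((~v → u) ↔ (u ∧ w)) ↔ ((w ∧ v) → w) = 0 ↔ 1 = 0
~((v → (u ∧ w)) → (v → v)) → (((~v → u) ↔ (u ∧ w)) ↔ ((w ∧ v) → w)) = 0 → 0 = 1
v ∧ u = 1 ∧ 5/8 = 5/8
~v = ~1 = 0
~u = ~5/8 = 3/8
~v → ~u = 0 → 3/8 = 1
(v ∧ u) ↔ (~v → ~u) = 5/8 ↔ 1 = 5/8
v → u = 1 → 5/8 = 5/8
v ∧ (v → u) = 1 ∧ 5/8 = 5/8
((v ∧ u) ↔ (~v → ~u)) ∧ (v ∧ (v → u)) = 5/8 ∧ 5/8 = 5/8
v ↔ u = 1 ↔ 5/8 = 5/8
v ↔ u = 1 ↔ 5/8 = 5/8
(v ↔ u) ↔ (v ↔ u) = 5/8 ↔ 5/8 = 1
w → ((v ↔ u) ↔ (v ↔ u)) = 0 → 1 = 1
~v = ~1 = 0
u ∧ w = 5/8 ∧ 0 = 0
~v ∧ (u ∧ w) = 0 ∧ 0 = 0
v ↔ w = 1 ↔ 0 = 0
u ↔ u = 5/8 ↔ 5/8 = 1
(v ↔ w) → (u ↔ u) = 0 → 1 = 1
(~v ∧ (u ∧ w)) ↔ ((v ↔ w) → (u ↔ u)) = 0 ↔ 1 = 0
(w → ((v ↔ u) ↔ (v ↔ u))) ↔ ((~v ∧ (u ∧ w)) ↔ ((v ↔ w) → (u ↔ u))) = 1 ↔ 0 = 0
(((v ∧ u) ↔ (~v → ~u)) ∧ (v ∧ (v → u))) ↔ ((w → ((v ↔ u) ↔ (v ↔ u))) ↔ ((~v ∧ (u ∧ w)) ↔ ((v ↔ w) → (u ↔ u)))) = 5/8 ↔ 0 = 3/8
(~((v → (u ∧ w)) → (v → v)) → (((~v → u) ↔ (u ∧ w)) ↔ ((w ∧ v) → w))) ↔ ((((v ∧ u) ↔ (~v → ~u)) ∧ (v ∧ (v → u))) ↔ ((w → ((v ↔ u) ↔ (v ↔ u))) ↔ ((~v ∧ (u ∧ w)) ↔ ((v ↔ w) → (u ↔ u))))) = 1 ↔ 3/8 = 3/8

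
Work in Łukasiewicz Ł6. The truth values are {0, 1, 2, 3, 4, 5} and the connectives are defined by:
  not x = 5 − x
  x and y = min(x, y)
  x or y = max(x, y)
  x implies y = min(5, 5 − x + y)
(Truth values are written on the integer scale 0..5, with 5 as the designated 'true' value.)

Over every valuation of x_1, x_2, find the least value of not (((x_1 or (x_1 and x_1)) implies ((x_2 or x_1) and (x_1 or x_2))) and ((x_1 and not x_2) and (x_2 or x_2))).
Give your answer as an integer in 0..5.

3

Take x_1 = 2, x_2 = 2:
x_1 and x_1 = 2 and 2 = 2
x_1 or (x_1 and x_1) = 2 or 2 = 2
x_2 or x_1 = 2 or 2 = 2
x_1 or x_2 = 2 or 2 = 2
(x_2 or x_1) and (x_1 or x_2) = 2 and 2 = 2
(x_1 or (x_1 and x_1)) implies ((x_2 or x_1) and (x_1 or x_2)) = 2 implies 2 = 5
not x_2 = not 2 = 3
x_1 and not x_2 = 2 and 3 = 2
x_2 or x_2 = 2 or 2 = 2
(x_1 and not x_2) and (x_2 or x_2) = 2 and 2 = 2
((x_1 or (x_1 and x_1)) implies ((x_2 or x_1) and (x_1 or x_2))) and ((x_1 and not x_2) and (x_2 or x_2)) = 5 and 2 = 2
not (((x_1 or (x_1 and x_1)) implies ((x_2 or x_1) and (x_1 or x_2))) and ((x_1 and not x_2) and (x_2 or x_2))) = not 2 = 3
No assignment yields a value below 3, so this is the minimum.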